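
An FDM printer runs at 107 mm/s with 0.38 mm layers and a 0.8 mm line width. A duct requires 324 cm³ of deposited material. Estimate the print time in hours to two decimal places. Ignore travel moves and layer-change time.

Extrusion cross-section: 0.38 × 0.8 → 0.304 mm².
Path length: 324000 mm³ / 0.304 mm² → 1065789.5 mm.
Extrusion time = 1065789.5 / 107, so 9960.6 s.
That's 9960.6 s → 2.77 hours.

2.77 hours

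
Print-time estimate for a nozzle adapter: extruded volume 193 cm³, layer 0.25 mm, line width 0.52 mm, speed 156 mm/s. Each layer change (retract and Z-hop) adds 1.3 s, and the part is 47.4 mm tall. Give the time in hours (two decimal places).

Extrusion cross-section = 0.25 × 0.52 = 0.13 mm².
Total extruded path = 193000/0.13 = 1484615.4 mm.
Extrusion time = 1484615.4 / 156, so 9516.8 s.
Layers = ⌈47.4/0.25⌉ = 190.
Z-hop total = 190 × 1.3, so 247 s.
Total = 9516.8 + 247 = 9763.8 s = 2.71 hours.

2.71 hours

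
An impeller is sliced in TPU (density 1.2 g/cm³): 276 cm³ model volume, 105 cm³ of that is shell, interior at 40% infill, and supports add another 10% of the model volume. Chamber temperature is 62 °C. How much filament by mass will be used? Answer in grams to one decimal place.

Volume inside the shell = 276 − 105, so 171 cm³.
Deposited infill: 0.40 × 171 → 68.4 cm³.
Support: 0.10 × 276 → 27.6 cm³.
Total extruded = 105 + 68.4 + 27.6, so 201 cm³.
Mass = 201 × 1.2, so 241.2 g.

241.2 g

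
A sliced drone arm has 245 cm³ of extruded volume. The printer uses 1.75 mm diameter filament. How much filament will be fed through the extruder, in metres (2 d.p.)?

A = π r² = π × 0.875² = 2.4053 mm².
Length = 245 cm³ / 2.4053 mm² = 245000 / 2.4053 = 101858.4 mm = 101.86 m.

101.86 m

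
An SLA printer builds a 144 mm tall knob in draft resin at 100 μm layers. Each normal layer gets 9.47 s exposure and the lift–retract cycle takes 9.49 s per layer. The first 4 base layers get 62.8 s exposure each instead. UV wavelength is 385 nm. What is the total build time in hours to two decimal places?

Layers = ⌈144/0.1⌉ = 1440.
Bottom layers = 4 × (62.8 + 9.49), so 289.16 s.
Regular layers: 1436 × (9.47 + 9.49) → 27226.56 s.
Sum: 289.16 + 27226.56 = 27515.72 s → 7.64 hours.

7.64 hours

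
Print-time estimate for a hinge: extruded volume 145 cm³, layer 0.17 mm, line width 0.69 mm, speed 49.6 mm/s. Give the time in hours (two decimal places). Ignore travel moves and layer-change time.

Extrusion cross-section = 0.17 × 0.69 = 0.1173 mm².
Total extruded path = 145000/0.1173 = 1236146.6 mm.
Print-move time = 1236146.6 / 49.6 = 24922.3 s.
That's 24922.3 s → 6.92 hours.

6.92 hours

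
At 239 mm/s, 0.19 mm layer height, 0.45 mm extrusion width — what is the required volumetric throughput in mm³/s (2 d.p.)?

Bead cross-section = 0.19 × 0.45 = 0.0855 mm².
Volumetric flow = 239 × 0.0855 = 20.43 mm³/s.

20.43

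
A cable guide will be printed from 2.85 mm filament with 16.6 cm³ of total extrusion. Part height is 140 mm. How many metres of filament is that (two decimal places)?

2.60 m

A = π r² = π × 1.425² = 6.3794 mm².
Length = 16.6 cm³ / 6.3794 mm² = 16600 / 6.3794 = 2602.13 mm = 2.60 m.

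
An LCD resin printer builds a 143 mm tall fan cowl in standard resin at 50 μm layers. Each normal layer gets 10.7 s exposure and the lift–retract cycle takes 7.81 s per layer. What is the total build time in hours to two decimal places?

Number of layers: 143 / 0.05 → 2860 (rounded up).
Per-layer time: 10.7 + 7.81 → 18.51 s.
Build time: 2860 × 18.51 s = 52938.6 s, i.e. 14.71 hours.

14.71 hours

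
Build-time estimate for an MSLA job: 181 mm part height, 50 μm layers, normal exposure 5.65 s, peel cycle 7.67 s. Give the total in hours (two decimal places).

Layer count = ceil(181 / 0.05) = 3620.
Cycle time: 5.65 + 7.67 → 13.32 s.
Build time: 3620 × 13.32 s = 48218.4 s, i.e. 13.39 hours.

13.39 hours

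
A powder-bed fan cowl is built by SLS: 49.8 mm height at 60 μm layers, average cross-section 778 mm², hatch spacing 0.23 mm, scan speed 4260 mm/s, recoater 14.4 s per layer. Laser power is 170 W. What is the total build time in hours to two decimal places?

Layer count = ceil(49.8 / 0.06) = 830.
Scan path per layer: 778 / 0.23 → 3382.6 mm.
Scan time per layer = 3382.6 / 4260 = 0.794 s.
Time per layer: 0.794 + 14.4 → 15.194 s.
830 layers × 15.194 s/layer = 12611.02 s, i.e. 3.50 hours.

3.50 hours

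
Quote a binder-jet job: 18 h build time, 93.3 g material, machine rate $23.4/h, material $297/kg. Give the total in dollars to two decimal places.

Machine cost = 23.4 × 18, so $421.20.
Feedstock cost: 297 × 93.3/1000 → $27.7101.
Total = 421.20 + 27.7101 = 448.9101 ≈ $448.91.

$448.91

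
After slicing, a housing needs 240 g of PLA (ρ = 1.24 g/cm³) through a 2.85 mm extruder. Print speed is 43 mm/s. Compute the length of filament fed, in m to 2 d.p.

Volume = 240 g / 1.24 g·cm⁻³ = 193.5484 cm³ = 193548.4 mm³.
Filament cross-section = π × (2.85/2)² = 6.3794 mm².
Length = 193548.4 / 6.3794 = 30339.59 mm = 30.34 m.

30.34 m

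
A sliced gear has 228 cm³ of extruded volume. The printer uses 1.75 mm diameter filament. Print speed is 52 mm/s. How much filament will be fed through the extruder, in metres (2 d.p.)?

Filament cross-section = π × (1.75/2)² = 2.4053 mm².
L = 228000 mm³ / 2.4053 mm² = 94790.67 mm, i.e. 94.79 m.

94.79 m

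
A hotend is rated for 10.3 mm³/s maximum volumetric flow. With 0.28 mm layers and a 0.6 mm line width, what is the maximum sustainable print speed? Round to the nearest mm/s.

61 mm/s

Extrusion cross-section = 0.28 × 0.6, so 0.168 mm².
v_max = Q/A = 10.3/0.168 = 61.31 mm/s → 61 mm/s.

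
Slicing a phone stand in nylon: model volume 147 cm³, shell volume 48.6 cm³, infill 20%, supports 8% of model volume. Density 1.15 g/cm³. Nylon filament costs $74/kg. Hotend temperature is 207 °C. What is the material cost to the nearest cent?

Volume inside the shell = 147 − 48.6 = 98.4 cm³.
Infill volume = 0.20 × 98.4 = 19.68 cm³.
Support = 0.08 × 147, so 11.76 cm³.
Total printed volume = 48.6 + 19.68 + 11.76 = 80.04 cm³.
Mass: 80.04 × 1.15 → 92.046 g.
Cost = 92.046 g / 1000 × $74/kg = $6.81.

$6.81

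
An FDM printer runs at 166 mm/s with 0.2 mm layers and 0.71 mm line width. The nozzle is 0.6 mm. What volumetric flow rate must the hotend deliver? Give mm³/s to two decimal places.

Bead cross-section = 0.2 × 0.71 = 0.142 mm².
Volumetric flow = 166 × 0.142 = 23.57 mm³/s.

23.57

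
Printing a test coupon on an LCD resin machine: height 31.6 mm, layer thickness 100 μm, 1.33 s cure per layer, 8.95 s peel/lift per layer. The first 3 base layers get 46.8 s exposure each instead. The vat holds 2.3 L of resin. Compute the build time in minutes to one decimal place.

Number of layers: 31.6 / 0.1 → 316 (rounded up).
Base layers = 3 × (46.8 + 8.95) = 167.25 s.
Regular layers: 313 × (1.33 + 8.95) → 3217.64 s.
Total = 167.25 + 3217.64 = 3384.89 s = 56.4 minutes.

56.4 minutes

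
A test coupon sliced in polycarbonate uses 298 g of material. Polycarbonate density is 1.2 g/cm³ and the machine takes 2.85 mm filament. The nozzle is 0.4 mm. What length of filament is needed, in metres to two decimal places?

38.93 m

Volume = 298 g / 1.2 g·cm⁻³ = 248.3333 cm³ = 248333.3 mm³.
Filament cross-section = π × (2.85/2)² = 6.3794 mm².
L = V/A = 248333.3/6.3794 = 38927.38 mm → 38.93 m.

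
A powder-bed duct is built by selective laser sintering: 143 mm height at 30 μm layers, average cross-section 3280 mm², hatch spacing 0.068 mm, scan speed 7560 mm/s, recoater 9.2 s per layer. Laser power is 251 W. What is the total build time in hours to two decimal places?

Number of layers: 143 / 0.03 → 4767 (rounded up).
Per-layer scan distance = 3280 / 0.068 = 48235.3 mm.
Scan time per layer = 48235.3 / 7560 = 6.3803 s.
Layer cycle: 6.3803 + 9.2 → 15.5803 s.
Total: 4767 × 15.5803 s = 74271.2901 s → 20.63 hours.

20.63 hours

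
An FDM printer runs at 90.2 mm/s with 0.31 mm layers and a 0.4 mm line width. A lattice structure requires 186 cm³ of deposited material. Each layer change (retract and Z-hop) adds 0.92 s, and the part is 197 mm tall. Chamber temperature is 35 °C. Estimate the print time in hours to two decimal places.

Extrusion cross-section: 0.31 × 0.4 → 0.124 mm².
Path length: 186000 mm³ / 0.124 mm² → 1500000 mm.
Time extruding = 1500000 / 90.2 = 16629.7 s.
Layer count = ceil(197 / 0.31) = 636.
Layer-change overhead: 636 × 0.92 → 585.12 s.
Altogether 16629.7 + 585.12 = 17214.82 s, i.e. 4.78 hours.

4.78 hours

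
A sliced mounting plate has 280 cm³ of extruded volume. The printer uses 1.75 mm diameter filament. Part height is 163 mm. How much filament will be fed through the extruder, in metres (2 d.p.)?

116.41 m

Cross-section of 1.75 mm filament: π·(1.75/2)² = 2.4053 mm².
Length = 280 cm³ / 2.4053 mm² = 280000 / 2.4053 = 116409.6 mm = 116.41 m.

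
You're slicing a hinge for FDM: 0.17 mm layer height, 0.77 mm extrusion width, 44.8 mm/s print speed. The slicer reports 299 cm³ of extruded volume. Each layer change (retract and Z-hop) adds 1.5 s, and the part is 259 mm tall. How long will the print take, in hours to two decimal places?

14.80 hours

Line area = 0.17 × 0.77 = 0.1309 mm².
Path length: 299000 mm³ / 0.1309 mm² → 2284186.4 mm.
Print-move time = 2284186.4 / 44.8, so 50986.3 s.
Layer count = ceil(259 / 0.17) = 1524.
Non-print overhead = 1524 × 1.5, so 2286 s.
Altogether 50986.3 + 2286 = 53272.3 s, i.e. 14.80 hours.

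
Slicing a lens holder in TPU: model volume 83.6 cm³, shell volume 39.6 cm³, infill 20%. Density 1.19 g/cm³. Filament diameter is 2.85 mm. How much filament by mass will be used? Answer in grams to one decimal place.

57.6 g

Infill region = 83.6 − 39.6, so 44 cm³.
Infill deposited: 0.20 × 44 → 8.8 cm³.
Total extruded: 39.6 + 8.8 → 48.4 cm³.
Mass = 48.4 × 1.19 = 57.596 g.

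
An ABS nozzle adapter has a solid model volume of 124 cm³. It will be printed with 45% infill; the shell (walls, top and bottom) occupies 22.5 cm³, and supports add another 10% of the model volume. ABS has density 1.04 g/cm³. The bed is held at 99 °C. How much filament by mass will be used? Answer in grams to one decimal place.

83.8 g

Infill region: 124 − 22.5 → 101.5 cm³.
Infill volume: 0.45 × 101.5 → 45.675 cm³.
Support = 0.10 × 124 = 12.4 cm³.
Total extruded = 22.5 + 45.675 + 12.4, so 80.575 cm³.
Mass = 80.575 × 1.04 = 83.798 g.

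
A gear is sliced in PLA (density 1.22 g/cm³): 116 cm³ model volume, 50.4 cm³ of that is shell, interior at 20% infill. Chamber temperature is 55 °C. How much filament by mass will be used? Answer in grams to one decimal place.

77.5 g

Infill region = 116 − 50.4 = 65.6 cm³.
Deposited infill = 0.20 × 65.6 = 13.12 cm³.
Deposited volume: 50.4 + 13.12 → 63.52 cm³.
Mass = 63.52 × 1.22 = 77.4944 g.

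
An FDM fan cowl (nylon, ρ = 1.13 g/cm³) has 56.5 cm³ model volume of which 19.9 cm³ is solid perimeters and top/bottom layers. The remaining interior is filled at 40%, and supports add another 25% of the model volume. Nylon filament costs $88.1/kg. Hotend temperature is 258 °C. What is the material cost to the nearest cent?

$4.84

Infill region: 56.5 − 19.9 → 36.6 cm³.
Deposited infill = 0.40 × 36.6 = 14.64 cm³.
Support: 0.25 × 56.5 → 14.125 cm³.
Deposited volume = 19.9 + 14.64 + 14.125 = 48.665 cm³.
Mass: 48.665 × 1.13 → 54.99145 g.
At $88.1/kg: 54.99145/1000 × 88.1 = $4.84.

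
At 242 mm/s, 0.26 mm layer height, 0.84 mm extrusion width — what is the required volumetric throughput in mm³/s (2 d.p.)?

52.85

Extrusion cross-section = 0.26 × 0.84 = 0.2184 mm².
Volumetric flow = 242 × 0.2184 = 52.85 mm³/s.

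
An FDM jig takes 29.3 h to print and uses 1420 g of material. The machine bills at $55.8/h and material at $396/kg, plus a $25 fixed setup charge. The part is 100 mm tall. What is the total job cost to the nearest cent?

$2222.26

Time charge = 55.8 × 29.3 = $1634.94.
Material charge = 396 × 1420/1000, so $562.32.
Adding setup: 1634.94 + 562.32 + 25 → $2222.26.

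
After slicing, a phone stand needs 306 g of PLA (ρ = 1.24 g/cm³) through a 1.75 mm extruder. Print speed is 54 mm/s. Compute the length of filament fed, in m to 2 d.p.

Extruded volume: 306/1.24 = 246.7742 cm³ (246774.2 mm³).
Filament cross-section = π × (1.75/2)² = 2.4053 mm².
L = V/A = 246774.2/2.4053 = 102596.02 mm → 102.60 m.

102.60 m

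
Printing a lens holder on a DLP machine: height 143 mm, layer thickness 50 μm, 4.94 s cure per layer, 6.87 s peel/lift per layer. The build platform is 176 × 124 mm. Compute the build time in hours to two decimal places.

9.38 hours

Number of layers: 143 / 0.05 → 2860 (rounded up).
Cycle time = 4.94 + 6.87 = 11.81 s.
Total = 2860 × 11.81 = 33776.6 s = 9.38 hours.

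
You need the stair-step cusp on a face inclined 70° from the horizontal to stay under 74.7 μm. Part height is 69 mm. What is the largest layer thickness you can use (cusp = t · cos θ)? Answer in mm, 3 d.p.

0.218 mm

t = h_c / cos θ = 0.0747 / 0.3420 = 0.218 mm.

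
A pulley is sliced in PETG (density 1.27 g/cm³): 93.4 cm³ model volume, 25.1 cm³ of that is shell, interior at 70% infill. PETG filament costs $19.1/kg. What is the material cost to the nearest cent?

Volume inside the shell: 93.4 − 25.1 → 68.3 cm³.
Infill volume = 0.70 × 68.3 = 47.81 cm³.
Total printed volume = 25.1 + 47.81 = 72.91 cm³.
Mass = 72.91 × 1.27 = 92.5957 g.
Cost = 92.5957 g / 1000 × $19.1/kg = $1.77.

$1.77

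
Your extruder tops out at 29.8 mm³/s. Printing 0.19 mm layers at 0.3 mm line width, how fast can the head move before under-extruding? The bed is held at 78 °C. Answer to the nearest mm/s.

523 mm/s

Bead cross-section = 0.19 × 0.3 = 0.057 mm².
Max speed = 29.8 / 0.057 = 522.81 ≈ 523 mm/s.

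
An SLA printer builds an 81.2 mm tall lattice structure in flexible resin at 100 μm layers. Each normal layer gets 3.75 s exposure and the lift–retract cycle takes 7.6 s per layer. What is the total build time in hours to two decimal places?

Layer count = ceil(81.2 / 0.1) = 812.
Per-layer time = 3.75 + 7.6, so 11.35 s.
Total = 812 × 11.35 = 9216.2 s = 2.56 hours.

2.56 hours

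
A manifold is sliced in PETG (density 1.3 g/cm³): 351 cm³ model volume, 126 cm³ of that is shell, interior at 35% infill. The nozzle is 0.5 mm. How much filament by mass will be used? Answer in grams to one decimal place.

Interior volume: 351 − 126 → 225 cm³.
Infill deposited = 0.35 × 225 = 78.75 cm³.
Total extruded = 126 + 78.75, so 204.75 cm³.
Mass: 204.75 × 1.3 → 266.175 g.

266.2 g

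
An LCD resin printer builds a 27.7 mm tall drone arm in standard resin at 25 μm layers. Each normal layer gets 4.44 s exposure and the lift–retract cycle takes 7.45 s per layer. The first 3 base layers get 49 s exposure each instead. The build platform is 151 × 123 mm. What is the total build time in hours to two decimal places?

Layers = ⌈27.7/0.025⌉ = 1108.
Burn-in layers = 3 × (49 + 7.45) = 169.35 s.
Remaining layers = 1105 × (4.44 + 7.45) = 13138.45 s.
Sum: 169.35 + 13138.45 = 13307.8 s → 3.70 hours.

3.70 hours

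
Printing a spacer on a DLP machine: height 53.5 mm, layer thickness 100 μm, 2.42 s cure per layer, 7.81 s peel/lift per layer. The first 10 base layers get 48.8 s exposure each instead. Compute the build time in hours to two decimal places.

1.65 hours

Number of layers: 53.5 / 0.1 → 535 (rounded up).
Burn-in layers: 10 × (48.8 + 7.81) → 566.1 s.
Normal layers: 525 × (2.42 + 7.81) → 5370.75 s.
Sum: 566.1 + 5370.75 = 5936.85 s → 1.65 hours.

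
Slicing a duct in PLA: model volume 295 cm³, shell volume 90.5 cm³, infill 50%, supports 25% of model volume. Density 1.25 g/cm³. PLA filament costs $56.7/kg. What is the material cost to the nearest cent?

Infill region = 295 − 90.5 = 204.5 cm³.
Infill volume = 0.50 × 204.5 = 102.25 cm³.
Support = 0.25 × 295 = 73.75 cm³.
Total printed volume = 90.5 + 102.25 + 73.75 = 266.5 cm³.
Mass: 266.5 × 1.25 → 333.125 g.
Cost = 333.125 g / 1000 × $56.7/kg = $18.89.

$18.89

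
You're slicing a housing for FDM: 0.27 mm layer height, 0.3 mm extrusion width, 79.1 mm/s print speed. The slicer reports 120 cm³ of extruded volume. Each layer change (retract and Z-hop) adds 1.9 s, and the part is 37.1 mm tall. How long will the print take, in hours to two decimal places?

Line area = 0.27 × 0.3, so 0.081 mm².
Total extruded path = 120000/0.081 = 1481481.5 mm.
Print-move time: 1481481.5 / 79.1 → 18729.2 s.
Layer count = ceil(37.1 / 0.27) = 138.
Z-hop total: 138 × 1.9 → 262.2 s.
Altogether 18729.2 + 262.2 = 18991.4 s, i.e. 5.28 hours.

5.28 hours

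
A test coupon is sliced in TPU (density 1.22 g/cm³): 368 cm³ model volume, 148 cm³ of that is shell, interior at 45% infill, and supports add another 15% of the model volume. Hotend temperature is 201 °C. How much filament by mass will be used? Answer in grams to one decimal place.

368.7 g

Infill region = 368 − 148, so 220 cm³.
Infill deposited: 0.45 × 220 → 99 cm³.
Support = 0.15 × 368 = 55.2 cm³.
Total extruded: 148 + 99 + 55.2 → 302.2 cm³.
Mass: 302.2 × 1.22 → 368.684 g.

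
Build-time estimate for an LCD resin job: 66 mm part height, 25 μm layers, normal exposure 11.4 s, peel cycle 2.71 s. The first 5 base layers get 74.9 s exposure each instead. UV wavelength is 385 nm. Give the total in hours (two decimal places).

10.44 hours

Layer count = ceil(66 / 0.025) = 2640.
Burn-in layers = 5 × (74.9 + 2.71) = 388.05 s.
Remaining layers = 2635 × (11.4 + 2.71) = 37179.85 s.
Total = 388.05 + 37179.85 = 37567.9 s = 10.44 hours.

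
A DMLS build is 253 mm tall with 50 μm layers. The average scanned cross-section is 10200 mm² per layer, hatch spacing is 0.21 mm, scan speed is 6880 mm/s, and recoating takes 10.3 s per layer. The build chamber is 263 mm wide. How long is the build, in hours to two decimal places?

24.40 hours

Number of layers: 253 / 0.05 → 5060 (rounded up).
Scan path per layer: 10200 / 0.21 → 48571.4 mm.
Per-layer scan time = 48571.4 / 6880 = 7.0598 s.
Time per layer: 7.0598 + 10.3 → 17.3598 s.
Total: 5060 × 17.3598 s = 87840.588 s → 24.40 hours.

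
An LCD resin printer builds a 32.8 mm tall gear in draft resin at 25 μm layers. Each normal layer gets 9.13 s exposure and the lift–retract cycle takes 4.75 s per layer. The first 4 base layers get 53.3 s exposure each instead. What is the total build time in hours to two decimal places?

Layers = ⌈32.8/0.025⌉ = 1312.
Bottom layers: 4 × (53.3 + 4.75) → 232.2 s.
Normal layers: 1308 × (9.13 + 4.75) → 18155.04 s.
Total = 232.2 + 18155.04 = 18387.24 s = 5.11 hours.

5.11 hours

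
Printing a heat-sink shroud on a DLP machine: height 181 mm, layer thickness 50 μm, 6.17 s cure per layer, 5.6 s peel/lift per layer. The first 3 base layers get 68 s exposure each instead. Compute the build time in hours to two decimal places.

11.89 hours

Layers = ⌈181/0.05⌉ = 3620.
Bottom layers: 3 × (68 + 5.6) → 220.8 s.
Normal layers = 3617 × (6.17 + 5.6) = 42572.09 s.
Total = 220.8 + 42572.09 = 42792.89 s = 11.89 hours.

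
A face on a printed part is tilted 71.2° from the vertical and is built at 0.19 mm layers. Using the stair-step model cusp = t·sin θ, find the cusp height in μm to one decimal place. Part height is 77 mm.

179.9 μm

h_c = t·sin θ = 0.19 × 0.9466 = 0.179854 mm (179.9 μm).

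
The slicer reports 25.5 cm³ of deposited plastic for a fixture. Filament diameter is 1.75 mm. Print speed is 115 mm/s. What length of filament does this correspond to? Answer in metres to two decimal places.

Filament cross-section = π × (1.75/2)² = 2.4053 mm².
Length = 25.5 cm³ / 2.4053 mm² = 25500 / 2.4053 = 10601.59 mm = 10.60 m.

10.60 m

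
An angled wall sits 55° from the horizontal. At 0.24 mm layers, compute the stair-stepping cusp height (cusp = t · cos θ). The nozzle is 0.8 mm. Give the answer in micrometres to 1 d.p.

Cusp = layer height × cos(55°) = 0.24 × 0.5736 = 0.137664 mm = 137.7 μm.

137.7 μm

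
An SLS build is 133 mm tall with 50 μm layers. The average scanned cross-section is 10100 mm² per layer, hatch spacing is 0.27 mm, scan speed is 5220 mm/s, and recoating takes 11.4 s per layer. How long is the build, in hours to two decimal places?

13.72 hours

Number of layers: 133 / 0.05 → 2660 (rounded up).
Scan path per layer = 10100 / 0.27 = 37407.4 mm.
Scan time per layer = 37407.4 / 5220 = 7.1662 s.
Layer cycle = 7.1662 + 11.4 = 18.5662 s.
Build time = 2660 × 18.5662 = 49386.092 s = 13.72 hours.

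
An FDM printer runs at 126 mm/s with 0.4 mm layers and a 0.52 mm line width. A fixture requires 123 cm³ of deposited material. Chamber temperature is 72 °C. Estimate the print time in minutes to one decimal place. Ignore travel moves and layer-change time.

78.2 minutes

Bead cross-section: 0.4 × 0.52 → 0.208 mm².
Total extruded path = 123000/0.208 = 591346.2 mm.
Extrusion time = 591346.2 / 126 = 4693.2 s.
Converting: 4693.2 s = 78.2 minutes.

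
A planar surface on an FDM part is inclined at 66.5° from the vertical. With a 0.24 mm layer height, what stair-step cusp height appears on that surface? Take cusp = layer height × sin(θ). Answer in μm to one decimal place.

220.1 μm

Cusp = layer height × sin(66.5°) = 0.24 × 0.9171 = 0.220104 mm = 220.1 μm.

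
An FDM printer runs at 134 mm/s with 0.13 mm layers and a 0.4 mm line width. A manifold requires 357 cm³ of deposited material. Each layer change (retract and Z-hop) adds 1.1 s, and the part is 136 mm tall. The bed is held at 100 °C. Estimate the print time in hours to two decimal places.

Extrusion cross-section = 0.13 × 0.4 = 0.052 mm².
Total extruded path = 357000/0.052 = 6865384.6 mm.
Print-move time: 6865384.6 / 134 → 51234.2 s.
Layers = ⌈136/0.13⌉ = 1047.
Layer-change overhead = 1047 × 1.1 = 1151.7 s.
Altogether 51234.2 + 1151.7 = 52385.9 s, i.e. 14.55 hours.

14.55 hours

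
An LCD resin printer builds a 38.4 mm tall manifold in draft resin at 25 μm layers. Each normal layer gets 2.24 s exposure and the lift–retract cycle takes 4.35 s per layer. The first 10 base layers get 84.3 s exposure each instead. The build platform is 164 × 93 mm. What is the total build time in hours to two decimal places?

3.04 hours

Number of layers: 38.4 / 0.025 → 1536 (rounded up).
Burn-in layers = 10 × (84.3 + 4.35), so 886.5 s.
Regular layers: 1526 × (2.24 + 4.35) → 10056.34 s.
Total = 886.5 + 10056.34 = 10942.84 s = 3.04 hours.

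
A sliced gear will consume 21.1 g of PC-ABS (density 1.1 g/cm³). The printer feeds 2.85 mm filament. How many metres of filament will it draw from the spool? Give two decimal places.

3.01 m

Volume = 21.1 g / 1.1 g·cm⁻³ = 19.1818 cm³ = 19181.8 mm³.
A = π r² = π × 1.425² = 6.3794 mm².
L = V/A = 19181.8/6.3794 = 3006.83 mm → 3.01 m.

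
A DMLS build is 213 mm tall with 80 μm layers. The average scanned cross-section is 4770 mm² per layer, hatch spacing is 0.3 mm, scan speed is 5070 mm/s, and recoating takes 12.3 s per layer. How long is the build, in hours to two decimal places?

11.42 hours

Number of layers: 213 / 0.08 → 2663 (rounded up).
Hatch length per layer: 4770 / 0.3 → 15900 mm.
Scan time per layer = 15900 / 5070, so 3.1361 s.
Time per layer = 3.1361 + 12.3 = 15.4361 s.
2663 layers × 15.4361 s/layer = 41106.3343 s, i.e. 11.42 hours.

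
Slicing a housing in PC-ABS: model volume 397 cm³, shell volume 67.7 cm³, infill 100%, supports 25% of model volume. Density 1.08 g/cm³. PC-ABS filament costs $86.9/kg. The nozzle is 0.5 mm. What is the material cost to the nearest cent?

Volume inside the shell: 397 − 67.7 → 329.3 cm³.
Infill deposited = 1.00 × 329.3 = 329.3 cm³.
Support: 0.25 × 397 → 99.25 cm³.
Total extruded: 67.7 + 329.3 + 99.25 → 496.25 cm³.
Mass = 496.25 × 1.08, so 535.95 g.
At $86.9/kg: 535.95/1000 × 86.9 = $46.57.

$46.57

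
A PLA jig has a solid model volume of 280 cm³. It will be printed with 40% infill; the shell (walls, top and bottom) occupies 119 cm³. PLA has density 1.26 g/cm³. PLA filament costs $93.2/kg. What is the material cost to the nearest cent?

Infill region = 280 − 119 = 161 cm³.
Infill deposited = 0.40 × 161, so 64.4 cm³.
Total extruded = 119 + 64.4 = 183.4 cm³.
Mass: 183.4 × 1.26 → 231.084 g.
Cost = 231.084 g / 1000 × $93.2/kg = $21.54.

$21.54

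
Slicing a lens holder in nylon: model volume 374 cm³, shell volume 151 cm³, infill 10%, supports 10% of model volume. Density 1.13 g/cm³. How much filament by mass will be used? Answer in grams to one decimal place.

238.1 g

Interior volume = 374 − 151 = 223 cm³.
Infill deposited: 0.10 × 223 → 22.3 cm³.
Support = 0.10 × 374, so 37.4 cm³.
Total printed volume: 151 + 22.3 + 37.4 → 210.7 cm³.
Mass = 210.7 × 1.13 = 238.091 g.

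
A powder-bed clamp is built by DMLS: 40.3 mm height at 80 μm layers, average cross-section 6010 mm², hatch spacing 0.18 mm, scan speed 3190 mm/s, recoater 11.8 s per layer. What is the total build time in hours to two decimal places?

3.12 hours

Layers = ⌈40.3/0.08⌉ = 504.
Per-layer scan distance = 6010 / 0.18 = 33388.9 mm.
Scan time per layer = 33388.9 / 3190 = 10.4667 s.
Per-layer time = 10.4667 + 11.8, so 22.2667 s.
Total: 504 × 22.2667 s = 11222.4168 s → 3.12 hours.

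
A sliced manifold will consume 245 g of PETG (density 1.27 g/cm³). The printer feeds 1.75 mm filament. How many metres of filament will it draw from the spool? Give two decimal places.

Extruded volume: 245/1.27 = 192.9134 cm³ (192913.4 mm³).
Filament cross-section = π × (1.75/2)² = 2.4053 mm².
Length = 192913.4 / 2.4053 = 80203.47 mm = 80.20 m.

80.20 m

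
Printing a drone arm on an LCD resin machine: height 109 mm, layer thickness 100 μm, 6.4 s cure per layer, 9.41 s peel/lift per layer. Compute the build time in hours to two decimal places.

Number of layers: 109 / 0.1 → 1090 (rounded up).
Per-layer time = 6.4 + 9.41, so 15.81 s.
Total = 1090 × 15.81 = 17232.9 s = 4.79 hours.

4.79 hours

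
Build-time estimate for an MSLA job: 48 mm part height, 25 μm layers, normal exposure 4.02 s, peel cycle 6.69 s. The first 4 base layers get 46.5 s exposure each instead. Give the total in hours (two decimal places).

5.76 hours

Layer count = ceil(48 / 0.025) = 1920.
Bottom layers = 4 × (46.5 + 6.69), so 212.76 s.
Regular layers = 1916 × (4.02 + 6.69) = 20520.36 s.
Total = 212.76 + 20520.36 = 20733.12 s = 5.76 hours.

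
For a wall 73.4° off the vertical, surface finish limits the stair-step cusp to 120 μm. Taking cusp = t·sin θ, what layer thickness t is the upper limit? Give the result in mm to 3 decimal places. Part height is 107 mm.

0.125 mm

sin(73.4°) = 0.9583; t_max = 0.12/0.9583 = 0.125 mm.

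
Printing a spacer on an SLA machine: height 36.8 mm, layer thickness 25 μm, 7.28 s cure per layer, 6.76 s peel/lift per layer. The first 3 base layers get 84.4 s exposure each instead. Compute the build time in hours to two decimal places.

Layers = ⌈36.8/0.025⌉ = 1472.
Base layers = 3 × (84.4 + 6.76), so 273.48 s.
Regular layers = 1469 × (7.28 + 6.76), so 20624.76 s.
Total = 273.48 + 20624.76 = 20898.24 s = 5.81 hours.

5.81 hours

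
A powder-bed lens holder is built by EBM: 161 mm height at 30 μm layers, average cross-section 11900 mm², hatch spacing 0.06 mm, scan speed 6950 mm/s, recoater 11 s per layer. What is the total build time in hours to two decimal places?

58.94 hours

Layer count = ceil(161 / 0.03) = 5367.
Hatch length per layer = 11900 / 0.06 = 198333.3 mm.
Scan time per layer = 198333.3 / 6950 = 28.5372 s.
Time per layer = 28.5372 + 11, so 39.5372 s.
Total: 5367 × 39.5372 s = 212196.1524 s → 58.94 hours.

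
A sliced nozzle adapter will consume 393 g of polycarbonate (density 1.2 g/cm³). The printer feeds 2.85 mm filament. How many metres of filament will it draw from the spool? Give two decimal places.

Volume = 393 g / 1.2 g·cm⁻³ = 327.5 cm³ = 327500 mm³.
Cross-section of 2.85 mm filament: π·(2.85/2)² = 6.3794 mm².
L = V/A = 327500/6.3794 = 51337.12 mm → 51.34 m.

51.34 m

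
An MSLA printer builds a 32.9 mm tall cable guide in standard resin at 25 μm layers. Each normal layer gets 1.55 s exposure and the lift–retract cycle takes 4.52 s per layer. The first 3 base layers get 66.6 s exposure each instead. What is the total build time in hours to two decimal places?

Layers = ⌈32.9/0.025⌉ = 1316.
Burn-in layers = 3 × (66.6 + 4.52) = 213.36 s.
Regular layers: 1313 × (1.55 + 4.52) → 7969.91 s.
Total = 213.36 + 7969.91 = 8183.27 s = 2.27 hours.

2.27 hours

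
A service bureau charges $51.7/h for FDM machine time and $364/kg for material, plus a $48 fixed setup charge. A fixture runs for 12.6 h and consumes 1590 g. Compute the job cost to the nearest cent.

$1278.18

Machine cost = 51.7 × 12.6, so $651.42.
Material cost = 364 × 1590/1000, so $578.76.
Total = 651.42 + 578.76 + 48 = $1278.18.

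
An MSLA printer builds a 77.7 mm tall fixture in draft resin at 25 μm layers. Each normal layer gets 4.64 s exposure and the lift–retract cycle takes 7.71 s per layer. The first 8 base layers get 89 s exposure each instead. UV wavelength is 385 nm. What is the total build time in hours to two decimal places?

Layer count = ceil(77.7 / 0.025) = 3108.
Bottom layers: 8 × (89 + 7.71) → 773.68 s.
Regular layers = 3100 × (4.64 + 7.71) = 38285 s.
Sum: 773.68 + 38285 = 39058.68 s → 10.85 hours.

10.85 hours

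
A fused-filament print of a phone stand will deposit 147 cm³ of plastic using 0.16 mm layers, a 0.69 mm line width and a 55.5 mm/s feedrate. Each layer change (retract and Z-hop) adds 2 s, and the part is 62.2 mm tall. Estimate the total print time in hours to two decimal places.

6.88 hours

Line area = 0.16 × 0.69, so 0.1104 mm².
Total extruded path = 147000/0.1104 = 1331521.7 mm.
Print-move time: 1331521.7 / 55.5 → 23991.4 s.
Layers = ⌈62.2/0.16⌉ = 389.
Layer-change overhead = 389 × 2 = 778 s.
Total = 23991.4 + 778 = 24769.4 s = 6.88 hours.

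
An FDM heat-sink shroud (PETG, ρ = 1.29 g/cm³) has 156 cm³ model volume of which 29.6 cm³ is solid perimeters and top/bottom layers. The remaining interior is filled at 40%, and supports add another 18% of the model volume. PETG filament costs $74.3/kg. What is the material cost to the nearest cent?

Interior volume: 156 − 29.6 → 126.4 cm³.
Infill deposited: 0.40 × 126.4 → 50.56 cm³.
Support: 0.18 × 156 → 28.08 cm³.
Total printed volume = 29.6 + 50.56 + 28.08, so 108.24 cm³.
Mass = 108.24 × 1.29 = 139.6296 g.
At $74.3/kg: 139.6296/1000 × 74.3 = $10.37.

$10.37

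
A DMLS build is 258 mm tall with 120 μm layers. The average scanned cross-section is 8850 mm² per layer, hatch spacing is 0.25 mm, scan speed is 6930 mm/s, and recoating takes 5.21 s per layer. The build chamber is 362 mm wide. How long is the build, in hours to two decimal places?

Layers = ⌈258/0.12⌉ = 2150.
Scan path per layer: 8850 / 0.25 → 35400 mm.
Per-layer scan time = 35400 / 6930, so 5.1082 s.
Time per layer = 5.1082 + 5.21, so 10.3182 s.
Total: 2150 × 10.3182 s = 22184.13 s → 6.16 hours.

6.16 hours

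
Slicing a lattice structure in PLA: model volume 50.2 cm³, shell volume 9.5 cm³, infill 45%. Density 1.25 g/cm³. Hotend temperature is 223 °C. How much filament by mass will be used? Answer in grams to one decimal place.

34.8 g

Volume inside the shell = 50.2 − 9.5, so 40.7 cm³.
Deposited infill: 0.45 × 40.7 → 18.315 cm³.
Total printed volume: 9.5 + 18.315 → 27.815 cm³.
Mass: 27.815 × 1.25 → 34.76875 g.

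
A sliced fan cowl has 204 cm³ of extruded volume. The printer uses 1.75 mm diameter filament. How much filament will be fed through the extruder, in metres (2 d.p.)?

Filament cross-section = π × (1.75/2)² = 2.4053 mm².
Length = 204 cm³ / 2.4053 mm² = 204000 / 2.4053 = 84812.71 mm = 84.81 m.

84.81 m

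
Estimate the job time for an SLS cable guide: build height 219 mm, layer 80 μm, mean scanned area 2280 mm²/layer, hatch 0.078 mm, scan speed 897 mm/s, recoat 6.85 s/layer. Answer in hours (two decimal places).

29.99 hours

Number of layers: 219 / 0.08 → 2738 (rounded up).
Scan path per layer = 2280 / 0.078, so 29230.8 mm.
Laser time per layer: 29230.8 / 897 → 32.5873 s.
Per-layer time: 32.5873 + 6.85 → 39.4373 s.
Build time = 2738 × 39.4373 = 107979.3274 s = 29.99 hours.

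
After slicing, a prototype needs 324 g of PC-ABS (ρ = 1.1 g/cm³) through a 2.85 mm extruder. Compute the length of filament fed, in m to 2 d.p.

46.17 m

Extruded volume: 324/1.1 = 294.5455 cm³ (294545.5 mm³).
A = π r² = π × 1.425² = 6.3794 mm².
Length = 294545.5 / 6.3794 = 46171.35 mm = 46.17 m.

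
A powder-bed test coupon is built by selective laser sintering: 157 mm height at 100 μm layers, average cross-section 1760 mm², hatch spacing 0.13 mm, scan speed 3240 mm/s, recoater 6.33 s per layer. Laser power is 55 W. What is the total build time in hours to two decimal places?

4.58 hours

Number of layers: 157 / 0.1 → 1570 (rounded up).
Hatch length per layer: 1760 / 0.13 → 13538.5 mm.
Scan time per layer = 13538.5 / 3240, so 4.1785 s.
Layer cycle = 4.1785 + 6.33, so 10.5085 s.
Total: 1570 × 10.5085 s = 16498.345 s → 4.58 hours.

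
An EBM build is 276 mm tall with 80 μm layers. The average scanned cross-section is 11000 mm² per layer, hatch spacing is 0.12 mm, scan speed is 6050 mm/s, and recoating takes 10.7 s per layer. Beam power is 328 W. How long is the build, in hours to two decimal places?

24.77 hours

Number of layers: 276 / 0.08 → 3450 (rounded up).
Scan path per layer: 11000 / 0.12 → 91666.7 mm.
Beam time per layer = 91666.7 / 6050 = 15.1515 s.
Layer cycle = 15.1515 + 10.7, so 25.8515 s.
Build time = 3450 × 25.8515 = 89187.675 s = 24.77 hours.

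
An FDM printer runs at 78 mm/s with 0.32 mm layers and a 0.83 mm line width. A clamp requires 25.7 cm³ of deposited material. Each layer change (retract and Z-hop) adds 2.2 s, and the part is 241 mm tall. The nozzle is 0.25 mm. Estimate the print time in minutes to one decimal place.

Line area = 0.32 × 0.83, so 0.2656 mm².
Total extruded path = 25700/0.2656 = 96762 mm.
Time extruding = 96762 / 78 = 1240.5 s.
Number of layers: 241 / 0.32 → 754 (rounded up).
Non-print overhead: 754 × 2.2 → 1658.8 s.
Altogether 1240.5 + 1658.8 = 2899.3 s, i.e. 48.3 minutes.

48.3 minutes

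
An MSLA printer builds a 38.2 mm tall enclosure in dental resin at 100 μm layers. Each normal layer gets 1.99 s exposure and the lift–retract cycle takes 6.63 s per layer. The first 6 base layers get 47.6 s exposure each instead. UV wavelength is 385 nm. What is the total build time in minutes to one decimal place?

59.4 minutes

Layer count = ceil(38.2 / 0.1) = 382.
Burn-in layers = 6 × (47.6 + 6.63) = 325.38 s.
Normal layers: 376 × (1.99 + 6.63) → 3241.12 s.
Total = 325.38 + 3241.12 = 3566.5 s = 59.4 minutes.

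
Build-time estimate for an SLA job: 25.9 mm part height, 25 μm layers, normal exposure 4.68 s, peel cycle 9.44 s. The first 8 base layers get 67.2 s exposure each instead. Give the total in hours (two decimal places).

4.20 hours

Layers = ⌈25.9/0.025⌉ = 1036.
Bottom layers = 8 × (67.2 + 9.44) = 613.12 s.
Remaining layers: 1028 × (4.68 + 9.44) → 14515.36 s.
Total = 613.12 + 14515.36 = 15128.48 s = 4.20 hours.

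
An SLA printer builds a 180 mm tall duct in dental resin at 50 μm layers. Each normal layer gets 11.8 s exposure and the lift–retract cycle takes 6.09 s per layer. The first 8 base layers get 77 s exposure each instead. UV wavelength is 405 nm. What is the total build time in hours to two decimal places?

18.03 hours

Layers = ⌈180/0.05⌉ = 3600.
Burn-in layers = 8 × (77 + 6.09) = 664.72 s.
Remaining layers: 3592 × (11.8 + 6.09) → 64260.88 s.
Total = 664.72 + 64260.88 = 64925.6 s = 18.03 hours.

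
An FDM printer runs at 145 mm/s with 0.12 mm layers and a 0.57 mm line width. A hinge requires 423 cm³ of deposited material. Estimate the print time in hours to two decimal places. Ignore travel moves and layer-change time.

Bead cross-section = 0.12 × 0.57 = 0.0684 mm².
Toolpath length = 423 cm³ / 0.0684 mm² = 423000 / 0.0684 = 6184210.5 mm.
Print-move time = 6184210.5 / 145, so 42649.7 s.
In the requested units: 42649.7 s = 11.85 hours.

11.85 hours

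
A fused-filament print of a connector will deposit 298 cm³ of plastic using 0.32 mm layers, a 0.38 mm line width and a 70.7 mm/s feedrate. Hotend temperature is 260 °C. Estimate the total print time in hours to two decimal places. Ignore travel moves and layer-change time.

Extrusion cross-section = 0.32 × 0.38 = 0.1216 mm².
Path length: 298000 mm³ / 0.1216 mm² → 2450657.9 mm.
Extrusion time = 2450657.9 / 70.7 = 34662.8 s.
That's 34662.8 s → 9.63 hours.

9.63 hours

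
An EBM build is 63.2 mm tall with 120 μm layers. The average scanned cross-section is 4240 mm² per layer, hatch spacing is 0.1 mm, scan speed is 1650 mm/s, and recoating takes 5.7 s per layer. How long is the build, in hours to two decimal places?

Number of layers: 63.2 / 0.12 → 527 (rounded up).
Scan path per layer = 4240 / 0.1, so 42400 mm.
Beam time per layer = 42400 / 1650, so 25.697 s.
Per-layer time = 25.697 + 5.7 = 31.397 s.
Build time = 527 × 31.397 = 16546.219 s = 4.60 hours.

4.60 hours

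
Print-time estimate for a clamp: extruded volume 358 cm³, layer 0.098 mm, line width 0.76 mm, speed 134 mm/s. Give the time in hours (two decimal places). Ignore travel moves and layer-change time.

9.96 hours

Bead cross-section: 0.098 × 0.76 → 0.07448 mm².
Path length: 358000 mm³ / 0.07448 mm² → 4806659.5 mm.
Extrusion time: 4806659.5 / 134 → 35870.6 s.
In the requested units: 35870.6 s = 9.96 hours.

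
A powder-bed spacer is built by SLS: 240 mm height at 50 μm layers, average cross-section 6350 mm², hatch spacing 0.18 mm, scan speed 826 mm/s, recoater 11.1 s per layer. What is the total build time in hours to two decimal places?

71.75 hours

Number of layers: 240 / 0.05 → 4800 (rounded up).
Per-layer scan distance = 6350 / 0.18, so 35277.8 mm.
Per-layer scan time = 35277.8 / 826, so 42.7092 s.
Layer cycle = 42.7092 + 11.1, so 53.8092 s.
Total: 4800 × 53.8092 s = 258284.16 s → 71.75 hours.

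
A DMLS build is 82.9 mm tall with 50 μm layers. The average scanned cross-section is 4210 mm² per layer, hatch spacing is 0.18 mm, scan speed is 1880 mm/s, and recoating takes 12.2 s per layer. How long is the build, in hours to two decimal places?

Layer count = ceil(82.9 / 0.05) = 1658.
Per-layer scan distance = 4210 / 0.18 = 23388.9 mm.
Per-layer scan time: 23388.9 / 1880 → 12.4409 s.
Time per layer = 12.4409 + 12.2 = 24.6409 s.
1658 layers × 24.6409 s/layer = 40854.6122 s, i.e. 11.35 hours.

11.35 hours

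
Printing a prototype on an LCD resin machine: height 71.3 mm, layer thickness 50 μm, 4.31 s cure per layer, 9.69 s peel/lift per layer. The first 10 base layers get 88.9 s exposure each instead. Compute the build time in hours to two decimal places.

5.78 hours

Layer count = ceil(71.3 / 0.05) = 1426.
Burn-in layers = 10 × (88.9 + 9.69), so 985.9 s.
Remaining layers: 1416 × (4.31 + 9.69) → 19824 s.
Sum: 985.9 + 19824 = 20809.9 s → 5.78 hours.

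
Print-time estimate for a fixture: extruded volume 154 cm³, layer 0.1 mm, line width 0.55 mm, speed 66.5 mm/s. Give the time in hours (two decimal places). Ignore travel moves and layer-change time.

Bead cross-section: 0.1 × 0.55 → 0.055 mm².
Path length: 154000 mm³ / 0.055 mm² → 2800000 mm.
Time extruding: 2800000 / 66.5 → 42105.3 s.
That's 42105.3 s → 11.70 hours.

11.70 hours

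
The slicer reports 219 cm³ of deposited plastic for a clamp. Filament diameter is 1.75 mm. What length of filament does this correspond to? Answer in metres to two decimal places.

Filament cross-section = π × (1.75/2)² = 2.4053 mm².
Length = 219 cm³ / 2.4053 mm² = 219000 / 2.4053 = 91048.93 mm = 91.05 m.

91.05 m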